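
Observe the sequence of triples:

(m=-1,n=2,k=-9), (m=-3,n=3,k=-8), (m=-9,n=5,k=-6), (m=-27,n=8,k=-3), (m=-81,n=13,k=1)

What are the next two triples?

M goes -1, -3, -9, -27, -81 → -243 → -729 (×3 each step).
N: each term is the sum of the two before it; 2, 3, 5, 8, 13 → 21 → 34.
K — differences are 1, 2, 3, … (increasing by 1 each time): -9, -8, -6, -3, 1 → 6 → 12.
Putting the parts together: (m=-243,n=21,k=6) and then (m=-729,n=34,k=12).

(m=-243,n=21,k=6), (m=-729,n=34,k=12)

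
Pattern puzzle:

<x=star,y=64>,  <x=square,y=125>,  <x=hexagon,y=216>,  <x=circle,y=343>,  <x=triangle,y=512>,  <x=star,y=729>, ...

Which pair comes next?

X: star, square, hexagon, circle, triangle, star → square (repeats star → square → hexagon → circle → triangle).
Y: perfect cubes: 4³, 5³, 6³, …; 64, 125, 216, 343, 512, 729 → 1000.
So the next pair is <x=square,y=1000>.

<x=square,y=1000>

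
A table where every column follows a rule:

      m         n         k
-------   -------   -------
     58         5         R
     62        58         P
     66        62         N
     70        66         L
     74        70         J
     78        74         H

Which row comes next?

82  78  F

Column m: +4 each step; 58, 62, 66, 70, 74, 78 → 82.
Column n: 5, 58, 62, 66, 70, 74 → 78 (always the previous value of the column m).
Column k: R, P, N, L, J, H → F (letters move back 2 places in the alphabet).
Putting it together: 82  78  F.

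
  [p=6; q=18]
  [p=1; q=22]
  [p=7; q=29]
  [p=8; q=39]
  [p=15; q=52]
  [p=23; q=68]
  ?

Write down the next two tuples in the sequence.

[p=38; q=87], [p=61; q=109]

P goes 6, 1, 7, 8, 15, 23 → 38 → 61 (each term is the sum of the two before it).
Q: differences are 4, 7, 10, … (increasing by 3 each time); 18, 22, 29, 39, 52, 68 → 87 → 109.
So the next two tuples are [p=38; q=87] and [p=61; q=109].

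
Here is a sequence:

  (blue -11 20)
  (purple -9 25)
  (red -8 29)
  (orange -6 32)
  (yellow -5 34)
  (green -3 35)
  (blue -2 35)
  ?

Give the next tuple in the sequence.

Colour — repeats blue → purple → red → orange → yellow → green: blue, purple, red, orange, yellow, green, blue → purple.
For the second entry, alternating steps +2, +1, +2, +1, …: -11, -9, -8, -6, -5, -3, -2 → 0.
Third entry: differences are 5, 4, 3, … (decreasing by 1 each time); 20, 25, 29, 32, 34, 35, 35 → 34.
So the next tuple is (purple 0 34).

(purple 0 34)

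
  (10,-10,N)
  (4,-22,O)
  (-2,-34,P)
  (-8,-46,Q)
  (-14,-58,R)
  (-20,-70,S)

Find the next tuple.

(-26,-82,T)

First slot: 10, 4, -2, -8, -14, -20 → -26 (−6 each step).
For the second slot, −12 each step: -10, -22, -34, -46, -58, -70 → -82.
Letter — letters move forward 1 place in the alphabet: N, O, P, Q, R, S → T.
Combining the parts gives (-26,-82,T).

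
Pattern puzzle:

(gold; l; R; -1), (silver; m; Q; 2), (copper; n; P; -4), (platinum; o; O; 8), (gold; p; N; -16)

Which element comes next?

Metal: repeats gold → silver → copper → platinum; gold, silver, copper, platinum, gold → silver.
First letter — letters move forward 1 place in the alphabet: l, m, n, o, p → q.
Second letter goes R, Q, P, O, N → M (letters move back 1 place in the alphabet).
For the fourth component, ×(-2) each step: -1, 2, -4, 8, -16 → 32.
Putting it together: (silver; q; M; 32).

(silver; q; M; 32)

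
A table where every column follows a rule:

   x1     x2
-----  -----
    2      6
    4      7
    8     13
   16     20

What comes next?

32  33

Column x1 goes 2, 4, 8, 16 → 32 (×2 each step).
For the column x2, each term is the sum of the two before it: 6, 7, 13, 20 → 33.
So the next row is 32  33.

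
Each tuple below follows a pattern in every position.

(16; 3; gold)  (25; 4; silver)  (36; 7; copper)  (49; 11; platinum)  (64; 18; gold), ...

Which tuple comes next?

(81; 29; silver)

First slot — perfect squares: 4², 5², 6², …: 16, 25, 36, 49, 64 → 81.
Second slot: each term is the sum of the two before it; 3, 4, 7, 11, 18 → 29.
Metal — repeats gold → silver → copper → platinum: gold, silver, copper, platinum, gold → silver.
Putting it together: (81; 29; silver).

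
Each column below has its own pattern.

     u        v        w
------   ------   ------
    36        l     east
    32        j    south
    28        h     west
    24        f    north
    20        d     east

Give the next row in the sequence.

Column u: 36, 32, 28, 24, 20 → 16 (−4 each step).
Column v: letters move back 2 places in the alphabet; l, j, h, f, d → b.
Column w goes east, south, west, north, east → south (repeats east → south → west → north).
So the next row is 16  b  south.

16  b  south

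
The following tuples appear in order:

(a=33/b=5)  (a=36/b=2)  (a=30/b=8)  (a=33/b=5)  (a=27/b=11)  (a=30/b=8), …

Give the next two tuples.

A: alternating steps +3, −6, +3, −6, …, so 33, 36, 30, 33, 27, 30 → 24 → 27.
B — together with the a always sums to 38: 5, 2, 8, 5, 11, 8 → 14 → 11.
Putting the parts together: (a=24/b=14) and then (a=27/b=11).

(a=24/b=14), (a=27/b=11)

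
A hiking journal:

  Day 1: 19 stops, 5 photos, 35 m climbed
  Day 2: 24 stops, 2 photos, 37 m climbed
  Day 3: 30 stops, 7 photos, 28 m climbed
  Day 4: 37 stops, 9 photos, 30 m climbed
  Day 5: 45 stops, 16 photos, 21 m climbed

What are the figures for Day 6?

Stops: 19, 24, 30, 37, 45 → 54 (differences are 5, 6, 7, … (increasing by 1 each time)).
Photos: 5, 2, 7, 9, 16 → 25 (each term is the sum of the two before it).
M climbed: alternating steps +2, −9, +2, −9, …, so 35, 37, 28, 30, 21 → 23.
Combining the parts gives 54 stops, 25 photos, 23 m climbed.

54 stops, 25 photos, 23 m climbed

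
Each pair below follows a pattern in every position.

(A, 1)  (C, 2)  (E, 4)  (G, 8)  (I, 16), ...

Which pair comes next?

(K, 32)

For the letter, letters move forward 2 places in the alphabet: A, C, E, G, I → K.
Second slot: 1, 2, 4, 8, 16 → 32 (×2 each step).
So the next pair is (K, 32).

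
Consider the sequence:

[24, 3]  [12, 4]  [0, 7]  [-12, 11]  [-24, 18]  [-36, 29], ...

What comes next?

[-48, 47]

First slot: −12 each step, so 24, 12, 0, -12, -24, -36 → -48.
For the second slot, each term is the sum of the two before it: 3, 4, 7, 11, 18, 29 → 47.
Putting it together: [-48, 47].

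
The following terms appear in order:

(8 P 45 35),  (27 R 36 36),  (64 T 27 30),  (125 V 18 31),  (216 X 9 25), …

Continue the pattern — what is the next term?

First part: 8, 27, 64, 125, 216 → 343 (perfect cubes: 2³, 3³, 4³, …).
Letter goes P, R, T, V, X → Z (letters move forward 2 places in the alphabet).
Third part — −9 each step: 45, 36, 27, 18, 9 → 0.
Fourth part: alternating steps +1, −6, +1, −6, …, so 35, 36, 30, 31, 25 → 26.
Putting it together: (343 Z 0 26).

(343 Z 0 26)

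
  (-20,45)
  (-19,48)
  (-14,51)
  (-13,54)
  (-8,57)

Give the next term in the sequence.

(-7,60)

First coordinate: alternating steps +1, +5, +1, +5, …, so -20, -19, -14, -13, -8 → -7.
Second coordinate — +3 each step: 45, 48, 51, 54, 57 → 60.
Putting it together: (-7,60).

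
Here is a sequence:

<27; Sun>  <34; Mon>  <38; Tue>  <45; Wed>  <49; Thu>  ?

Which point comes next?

<56; Fri>

First entry: alternating steps +7, +4, +7, +4, …, so 27, 34, 38, 45, 49 → 56.
Day: Sun, Mon, Tue, Wed, Thu → Fri (runs through the weekdays Mon→Sun).
So the next point is <56; Fri>.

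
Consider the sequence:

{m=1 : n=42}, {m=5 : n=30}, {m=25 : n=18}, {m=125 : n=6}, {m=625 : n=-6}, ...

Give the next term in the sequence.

M: ×5 each step; 1, 5, 25, 125, 625 → 3125.
N: 42, 30, 18, 6, -6 → -18 (−12 each step).
So the next term is {m=3125 : n=-18}.

{m=3125 : n=-18}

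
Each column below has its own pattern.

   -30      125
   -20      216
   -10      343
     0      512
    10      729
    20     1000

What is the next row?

First component goes -30, -20, -10, 0, 10, 20 → 30 (+10 each step).
Second component: 125, 216, 343, 512, 729, 1000 → 1331 (perfect cubes: 5³, 6³, 7³, …).
Combining the parts gives 30  1331.

30  1331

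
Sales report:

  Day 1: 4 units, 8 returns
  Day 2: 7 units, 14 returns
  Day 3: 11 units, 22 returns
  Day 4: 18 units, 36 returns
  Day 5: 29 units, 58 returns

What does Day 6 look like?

For the units, each term is the sum of the two before it: 4, 7, 11, 18, 29 → 47.
For the returns, always 2 × the units: 8, 14, 22, 36, 58 → 94.
Putting it together: 47 units, 94 returns.

47 units, 94 returns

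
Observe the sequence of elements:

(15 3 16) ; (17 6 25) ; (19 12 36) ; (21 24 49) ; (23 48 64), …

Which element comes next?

For the first coordinate, +2 each step: 15, 17, 19, 21, 23 → 25.
Second coordinate: ×2 each step; 3, 6, 12, 24, 48 → 96.
Third coordinate: 16, 25, 36, 49, 64 → 81 (perfect squares: 4², 5², 6², …).
So the next element is (25 96 81).

(25 96 81)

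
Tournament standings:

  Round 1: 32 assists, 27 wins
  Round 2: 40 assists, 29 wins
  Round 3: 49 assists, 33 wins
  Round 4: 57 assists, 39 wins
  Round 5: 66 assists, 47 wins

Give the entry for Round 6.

Assists: alternating steps +8, +9, +8, +9, …, so 32, 40, 49, 57, 66 → 74.
Wins: 27, 29, 33, 39, 47 → 57 (differences are 2, 4, 6, … (increasing by 2 each time)).
Combining the parts gives 74 assists, 57 wins.

74 assists, 57 wins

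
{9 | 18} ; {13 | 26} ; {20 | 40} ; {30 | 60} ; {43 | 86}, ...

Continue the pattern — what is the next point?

{59 | 118}

First component: differences are 4, 7, 10, … (increasing by 3 each time), so 9, 13, 20, 30, 43 → 59.
Second component: 18, 26, 40, 60, 86 → 118 (always 2 × the first component).
So the next point is {59 | 118}.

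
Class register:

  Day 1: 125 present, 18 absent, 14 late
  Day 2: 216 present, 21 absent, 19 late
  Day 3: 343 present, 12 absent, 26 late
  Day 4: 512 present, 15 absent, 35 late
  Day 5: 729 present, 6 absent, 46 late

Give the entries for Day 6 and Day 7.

1000 present, 9 absent, 59 late; 1331 present, 0 absent, 74 late

Present: perfect cubes: 5³, 6³, 7³, …, so 125, 216, 343, 512, 729 → 1000 → 1331.
Absent goes 18, 21, 12, 15, 6 → 9 → 0 (alternating steps +3, −9, +3, −9, …).
Late: 14, 19, 26, 35, 46 → 59 → 74 (differences are 5, 7, 9, … (increasing by 2 each time)).
So the next two rows are 1000 present, 9 absent, 59 late and 1331 present, 0 absent, 74 late.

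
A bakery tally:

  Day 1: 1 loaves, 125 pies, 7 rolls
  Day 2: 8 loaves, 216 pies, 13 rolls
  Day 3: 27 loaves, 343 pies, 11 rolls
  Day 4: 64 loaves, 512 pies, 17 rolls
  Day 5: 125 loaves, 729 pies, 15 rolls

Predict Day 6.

216 loaves, 1000 pies, 21 rolls

Loaves: 1, 8, 27, 64, 125 → 216 (perfect cubes: 1³, 2³, 3³, …).
Pies: 125, 216, 343, 512, 729 → 1000 (perfect cubes: 5³, 6³, 7³, …).
For the rolls, alternating steps +6, −2, +6, −2, …: 7, 13, 11, 17, 15 → 21.
Combining the parts gives 216 loaves, 1000 pies, 21 rolls.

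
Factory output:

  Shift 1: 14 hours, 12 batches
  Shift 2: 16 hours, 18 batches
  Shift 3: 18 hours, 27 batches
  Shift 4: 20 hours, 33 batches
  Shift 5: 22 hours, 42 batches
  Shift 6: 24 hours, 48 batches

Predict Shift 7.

For the hours, +2 each step: 14, 16, 18, 20, 22, 24 → 26.
For the batches, alternating steps +6, +9, +6, +9, …: 12, 18, 27, 33, 42, 48 → 57.
So the next line is 26 hours, 57 batches.

26 hours, 57 batches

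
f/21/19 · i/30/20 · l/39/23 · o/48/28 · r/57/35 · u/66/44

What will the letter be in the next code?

Letter: letters move forward 3 places in the alphabet, so f, i, l, o, r, u → x.

x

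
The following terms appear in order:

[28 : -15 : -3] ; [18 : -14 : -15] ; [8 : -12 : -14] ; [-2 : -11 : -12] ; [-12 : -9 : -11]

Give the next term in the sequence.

[-22 : -8 : -9]

First value: −10 each step; 28, 18, 8, -2, -12 → -22.
Second value: alternating steps +1, +2, +1, +2, …; -15, -14, -12, -11, -9 → -8.
Third value goes -3, -15, -14, -12, -11 → -9 (always the previous value of the second value).
Combining the parts gives [-22 : -8 : -9].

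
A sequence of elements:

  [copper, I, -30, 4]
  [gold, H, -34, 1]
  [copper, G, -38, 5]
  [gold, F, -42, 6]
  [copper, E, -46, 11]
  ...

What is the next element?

Metal goes copper, gold, copper, gold, copper → gold (alternates copper ↔ gold).
Letter: I, H, G, F, E → D (letters move back 1 place in the alphabet).
Third value: −4 each step, so -30, -34, -38, -42, -46 → -50.
Fourth value goes 4, 1, 5, 6, 11 → 17 (each term is the sum of the two before it).
Combining the parts gives [gold, D, -50, 17].

[gold, D, -50, 17]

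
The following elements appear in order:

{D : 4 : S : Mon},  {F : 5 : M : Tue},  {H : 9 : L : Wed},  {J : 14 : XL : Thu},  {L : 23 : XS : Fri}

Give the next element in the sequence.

Letter: D, F, H, J, L → N (letters move forward 2 places in the alphabet).
Second entry: each term is the sum of the two before it, so 4, 5, 9, 14, 23 → 37.
Size — runs through clothing sizes XS→XL: S, M, L, XL, XS → S.
Day: runs through the weekdays Mon→Sun; Mon, Tue, Wed, Thu, Fri → Sat.
Combining the parts gives {N : 37 : S : Sat}.

{N : 37 : S : Sat}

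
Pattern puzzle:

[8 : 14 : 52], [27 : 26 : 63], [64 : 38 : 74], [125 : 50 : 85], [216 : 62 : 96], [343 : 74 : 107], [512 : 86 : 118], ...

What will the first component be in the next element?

First component goes 8, 27, 64, 125, 216, 343, 512 → 729 (perfect cubes: 2³, 3³, 4³, …).
Second component: 14, 26, 38, 50, 62, 74, 86 → 98 (+12 each step).
For the third component, +11 each step: 52, 63, 74, 85, 96, 107, 118 → 129.

729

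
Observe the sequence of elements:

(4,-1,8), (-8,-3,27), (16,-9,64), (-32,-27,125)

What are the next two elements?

(64,-81,216), (-128,-243,343)

First part — ×(-2) each step: 4, -8, 16, -32 → 64 → -128.
Second part: -1, -3, -9, -27 → -81 → -243 (×3 each step).
Third part — perfect cubes: 2³, 3³, 4³, …: 8, 27, 64, 125 → 216 → 343.
So the next two elements are (64,-81,216) and (-128,-243,343).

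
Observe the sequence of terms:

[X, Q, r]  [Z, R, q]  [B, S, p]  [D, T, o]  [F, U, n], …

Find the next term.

[H, V, m]

First letter goes X, Z, B, D, F → H (letters move forward 2 places in the alphabet, wrapping Z→A).
Second letter: Q, R, S, T, U → V (letters move forward 1 place in the alphabet).
Third letter goes r, q, p, o, n → m (letters move back 1 place in the alphabet).
Combining the parts gives [H, V, m].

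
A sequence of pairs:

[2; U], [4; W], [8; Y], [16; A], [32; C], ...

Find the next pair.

First entry: ×2 each step, so 2, 4, 8, 16, 32 → 64.
Letter: U, W, Y, A, C → E (letters move forward 2 places in the alphabet, wrapping Z→A).
So the next pair is [64; E].

[64; E]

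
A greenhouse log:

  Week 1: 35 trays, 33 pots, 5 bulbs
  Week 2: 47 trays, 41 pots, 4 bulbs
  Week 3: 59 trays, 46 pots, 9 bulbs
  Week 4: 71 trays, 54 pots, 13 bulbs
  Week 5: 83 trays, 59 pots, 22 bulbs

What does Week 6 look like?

For the trays, +12 each step: 35, 47, 59, 71, 83 → 95.
Pots: alternating steps +8, +5, +8, +5, …; 33, 41, 46, 54, 59 → 67.
Bulbs: each term is the sum of the two before it, so 5, 4, 9, 13, 22 → 35.
So the next line is 95 trays, 67 pots, 35 bulbs.

95 trays, 67 pots, 35 bulbs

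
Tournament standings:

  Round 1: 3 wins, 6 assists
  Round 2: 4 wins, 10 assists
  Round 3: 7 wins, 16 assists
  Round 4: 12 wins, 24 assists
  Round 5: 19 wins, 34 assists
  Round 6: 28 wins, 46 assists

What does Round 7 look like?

Wins: differences are 1, 3, 5, … (increasing by 2 each time); 3, 4, 7, 12, 19, 28 → 39.
Assists goes 6, 10, 16, 24, 34, 46 → 60 (differences are 4, 6, 8, … (increasing by 2 each time)).
Putting it together: 39 wins, 60 assists.

39 wins, 60 assists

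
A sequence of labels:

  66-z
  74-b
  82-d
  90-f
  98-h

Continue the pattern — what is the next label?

106-j

For the first component, +8 each step: 66, 74, 82, 90, 98 → 106.
Letter: z, b, d, f, h → j (letters move forward 2 places in the alphabet, wrapping Z→A).
Combining the parts gives 106-j.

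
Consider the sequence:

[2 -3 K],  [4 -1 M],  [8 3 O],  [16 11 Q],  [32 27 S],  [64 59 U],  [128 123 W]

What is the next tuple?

First value: ×2 each step, so 2, 4, 8, 16, 32, 64, 128 → 256.
For the second value, always 5 less than the first value: -3, -1, 3, 11, 27, 59, 123 → 251.
Letter — letters move forward 2 places in the alphabet: K, M, O, Q, S, U, W → Y.
Putting it together: [256 251 Y].

[256 251 Y]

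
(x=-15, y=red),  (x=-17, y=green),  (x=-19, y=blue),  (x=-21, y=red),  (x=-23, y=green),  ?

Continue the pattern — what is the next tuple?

X: −2 each step, so -15, -17, -19, -21, -23 → -25.
Y: repeats red → green → blue; red, green, blue, red, green → blue.
Combining the parts gives (x=-25, y=blue).

(x=-25, y=blue)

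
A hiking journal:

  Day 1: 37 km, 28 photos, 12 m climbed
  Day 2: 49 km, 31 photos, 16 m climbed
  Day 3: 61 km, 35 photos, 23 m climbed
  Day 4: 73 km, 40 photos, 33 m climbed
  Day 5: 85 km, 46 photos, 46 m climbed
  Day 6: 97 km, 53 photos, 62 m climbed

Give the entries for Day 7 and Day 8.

109 km, 61 photos, 81 m climbed; 121 km, 70 photos, 103 m climbed

Km goes 37, 49, 61, 73, 85, 97 → 109 → 121 (+12 each step).
For the photos, differences are 3, 4, 5, … (increasing by 1 each time): 28, 31, 35, 40, 46, 53 → 61 → 70.
M climbed goes 12, 16, 23, 33, 46, 62 → 81 → 103 (differences are 4, 7, 10, … (increasing by 3 each time)).
So the next two lines are 109 km, 61 photos, 81 m climbed and 121 km, 70 photos, 103 m climbed.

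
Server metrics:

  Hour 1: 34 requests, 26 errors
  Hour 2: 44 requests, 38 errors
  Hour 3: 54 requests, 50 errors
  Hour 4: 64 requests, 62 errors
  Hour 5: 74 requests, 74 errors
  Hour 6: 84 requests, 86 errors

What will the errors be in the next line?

Requests — +10 each step: 34, 44, 54, 64, 74, 84 → 94.
Errors: +12 each step, so 26, 38, 50, 62, 74, 86 → 98.

98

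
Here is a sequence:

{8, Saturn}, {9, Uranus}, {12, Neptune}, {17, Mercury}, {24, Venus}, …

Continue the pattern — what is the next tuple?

First part: 8, 9, 12, 17, 24 → 33 (differences are 1, 3, 5, … (increasing by 2 each time)).
Planet: runs through the planets Mercury→Neptune; Saturn, Uranus, Neptune, Mercury, Venus → Earth.
Putting it together: {33, Earth}.

{33, Earth}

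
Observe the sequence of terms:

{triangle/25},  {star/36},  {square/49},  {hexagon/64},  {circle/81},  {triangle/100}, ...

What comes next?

{star/121}

Shape: repeats triangle → star → square → hexagon → circle; triangle, star, square, hexagon, circle, triangle → star.
Second part goes 25, 36, 49, 64, 81, 100 → 121 (perfect squares: 5², 6², 7², …).
Putting it together: {star/121}.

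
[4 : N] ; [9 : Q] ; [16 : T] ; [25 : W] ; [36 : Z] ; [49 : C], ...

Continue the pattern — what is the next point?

First slot — perfect squares: 2², 3², 4², …: 4, 9, 16, 25, 36, 49 → 64.
Letter: letters move forward 3 places in the alphabet, wrapping Z→A; N, Q, T, W, Z, C → F.
Putting it together: [64 : F].

[64 : F]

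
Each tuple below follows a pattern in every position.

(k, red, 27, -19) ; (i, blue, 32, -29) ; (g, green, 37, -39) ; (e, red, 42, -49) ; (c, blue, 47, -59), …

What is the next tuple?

(a, green, 52, -69)

Letter: letters move back 2 places in the alphabet, so k, i, g, e, c → a.
Colour: red, blue, green, red, blue → green (repeats red → blue → green).
Third value: 27, 32, 37, 42, 47 → 52 (+5 each step).
Fourth value: −10 each step; -19, -29, -39, -49, -59 → -69.
Putting it together: (a, green, 52, -69).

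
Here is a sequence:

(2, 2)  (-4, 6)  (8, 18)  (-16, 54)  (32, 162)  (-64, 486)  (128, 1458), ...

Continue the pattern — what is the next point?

(-256, 4374)

For the first coordinate, ×(-2) each step: 2, -4, 8, -16, 32, -64, 128 → -256.
Second coordinate goes 2, 6, 18, 54, 162, 486, 1458 → 4374 (×3 each step).
So the next point is (-256, 4374).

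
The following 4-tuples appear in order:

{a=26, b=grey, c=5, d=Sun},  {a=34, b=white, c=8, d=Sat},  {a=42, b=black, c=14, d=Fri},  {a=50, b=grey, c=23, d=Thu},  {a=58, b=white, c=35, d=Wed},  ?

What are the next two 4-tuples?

A: 26, 34, 42, 50, 58 → 66 → 74 (+8 each step).
B: repeats grey → white → black; grey, white, black, grey, white → black → grey.
C: 5, 8, 14, 23, 35 → 50 → 68 (differences are 3, 6, 9, … (increasing by 3 each time)).
D: Sun, Sat, Fri, Thu, Wed → Tue → Mon (runs backward through the weekdays Mon→Sun).
Putting the parts together: {a=66, b=black, c=50, d=Tue} and then {a=74, b=grey, c=68, d=Mon}.

{a=66, b=black, c=50, d=Tue}, {a=74, b=grey, c=68, d=Mon}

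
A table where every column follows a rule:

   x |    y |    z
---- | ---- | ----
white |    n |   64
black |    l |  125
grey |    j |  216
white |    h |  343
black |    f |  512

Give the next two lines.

Column x: white, black, grey, white, black → grey → white (repeats white → black → grey).
For the column y, letters move back 2 places in the alphabet: n, l, j, h, f → d → b.
For the column z, perfect cubes: 4³, 5³, 6³, …: 64, 125, 216, 343, 512 → 729 → 1000.
Putting the parts together: grey  d  729 and then white  b  1000.

grey  d  729; white  b  1000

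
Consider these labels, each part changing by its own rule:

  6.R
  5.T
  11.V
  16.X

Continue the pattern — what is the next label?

27.Z

For the first component, each term is the sum of the two before it: 6, 5, 11, 16 → 27.
For the letter, letters move forward 2 places in the alphabet: R, T, V, X → Z.
Combining the parts gives 27.Z.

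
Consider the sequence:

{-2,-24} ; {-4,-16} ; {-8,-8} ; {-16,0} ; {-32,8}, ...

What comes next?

{-64,16}

For the first coordinate, ×2 each step: -2, -4, -8, -16, -32 → -64.
Second coordinate: +8 each step; -24, -16, -8, 0, 8 → 16.
Putting it together: {-64,16}.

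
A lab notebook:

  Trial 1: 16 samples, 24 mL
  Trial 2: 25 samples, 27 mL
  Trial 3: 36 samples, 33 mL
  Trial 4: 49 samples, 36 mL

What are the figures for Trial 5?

64 samples, 42 mL

Samples — perfect squares: 4², 5², 6², …: 16, 25, 36, 49 → 64.
For the mL, alternating steps +3, +6, +3, +6, …: 24, 27, 33, 36 → 42.
So the next record is 64 samples, 42 mL.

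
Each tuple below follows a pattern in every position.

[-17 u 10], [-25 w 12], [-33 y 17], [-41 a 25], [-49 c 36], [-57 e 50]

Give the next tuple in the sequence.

[-65 g 67]

First component goes -17, -25, -33, -41, -49, -57 → -65 (−8 each step).
Letter — letters move forward 2 places in the alphabet, wrapping Z→A: u, w, y, a, c, e → g.
Third component: 10, 12, 17, 25, 36, 50 → 67 (differences are 2, 5, 8, … (increasing by 3 each time)).
Putting it together: [-65 g 67].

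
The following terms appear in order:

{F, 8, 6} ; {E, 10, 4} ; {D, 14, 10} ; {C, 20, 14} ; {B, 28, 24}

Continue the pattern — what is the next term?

Letter goes F, E, D, C, B → A (letters move back 1 place in the alphabet).
Second part: differences are 2, 4, 6, … (increasing by 2 each time); 8, 10, 14, 20, 28 → 38.
For the third part, each term is the sum of the two before it: 6, 4, 10, 14, 24 → 38.
So the next term is {A, 38, 38}.

{A, 38, 38}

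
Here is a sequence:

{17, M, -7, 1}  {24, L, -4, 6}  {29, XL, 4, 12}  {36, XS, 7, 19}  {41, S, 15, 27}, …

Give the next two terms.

First component goes 17, 24, 29, 36, 41 → 48 → 53 (alternating steps +7, +5, +7, +5, …).
Size goes M, L, XL, XS, S → M → L (runs through clothing sizes XS→XL).
For the third component, alternating steps +3, +8, +3, +8, …: -7, -4, 4, 7, 15 → 18 → 26.
Fourth component: differences are 5, 6, 7, … (increasing by 1 each time), so 1, 6, 12, 19, 27 → 36 → 46.
Putting the parts together: {48, M, 18, 36} and then {53, L, 26, 46}.

{48, M, 18, 36}, {53, L, 26, 46}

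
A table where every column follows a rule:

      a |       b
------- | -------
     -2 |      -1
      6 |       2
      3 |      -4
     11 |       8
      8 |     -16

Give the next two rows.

Column a: alternating steps +8, −3, +8, −3, …; -2, 6, 3, 11, 8 → 16 → 13.
Column b: ×(-2) each step, so -1, 2, -4, 8, -16 → 32 → -64.
So the next two rows are 16  32 and 13  -64.

16  32; 13  -64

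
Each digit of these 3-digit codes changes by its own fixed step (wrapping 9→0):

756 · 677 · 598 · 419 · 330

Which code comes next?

First digit: 7, 6, 5, 4, 3 → 2 (−1 each step, mod 10).
For the second digit, +2 each step, mod 10: 5, 7, 9, 1, 3 → 5.
Third digit: +1 each step, mod 10, so 6, 7, 8, 9, 0 → 1.
Combining the parts gives 251.

251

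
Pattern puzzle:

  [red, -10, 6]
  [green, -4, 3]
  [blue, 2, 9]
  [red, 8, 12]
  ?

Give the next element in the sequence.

Colour: red, green, blue, red → green (repeats red → green → blue).
Second value goes -10, -4, 2, 8 → 14 (+6 each step).
For the third value, each term is the sum of the two before it: 6, 3, 9, 12 → 21.
Combining the parts gives [green, 14, 21].

[green, 14, 21]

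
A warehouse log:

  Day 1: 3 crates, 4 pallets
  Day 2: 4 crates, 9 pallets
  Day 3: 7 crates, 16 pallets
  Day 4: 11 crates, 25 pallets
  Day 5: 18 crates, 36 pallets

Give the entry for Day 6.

29 crates, 49 pallets

Crates: each term is the sum of the two before it; 3, 4, 7, 11, 18 → 29.
Pallets: 4, 9, 16, 25, 36 → 49 (perfect squares: 2², 3², 4², …).
So the next record is 29 crates, 49 pallets.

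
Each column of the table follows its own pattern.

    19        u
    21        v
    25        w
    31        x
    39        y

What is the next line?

First component goes 19, 21, 25, 31, 39 → 49 (differences are 2, 4, 6, … (increasing by 2 each time)).
Letter goes u, v, w, x, y → z (letters move forward 1 place in the alphabet).
Combining the parts gives 49  z.

49  z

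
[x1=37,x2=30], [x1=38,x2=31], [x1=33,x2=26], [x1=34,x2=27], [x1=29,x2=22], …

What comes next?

[x1=30,x2=23]

X1 goes 37, 38, 33, 34, 29 → 30 (alternating steps +1, −5, +1, −5, …).
X2: always 7 less than the x1, so 30, 31, 26, 27, 22 → 23.
Putting it together: [x1=30,x2=23].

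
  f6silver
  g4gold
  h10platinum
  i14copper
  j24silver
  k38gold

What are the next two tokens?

l62platinum, m100copper

Letter: letters move forward 1 place in the alphabet, so f, g, h, i, j, k → l → m.
For the second component, each term is the sum of the two before it: 6, 4, 10, 14, 24, 38 → 62 → 100.
Metal — repeats silver → gold → platinum → copper: silver, gold, platinum, copper, silver, gold → platinum → copper.
Putting the parts together: l62platinum and then m100copper.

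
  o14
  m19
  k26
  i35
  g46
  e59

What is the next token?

c74

Letter goes o, m, k, i, g, e → c (letters move back 2 places in the alphabet).
Second component — differences are 5, 7, 9, … (increasing by 2 each time): 14, 19, 26, 35, 46, 59 → 74.
So the next token is c74.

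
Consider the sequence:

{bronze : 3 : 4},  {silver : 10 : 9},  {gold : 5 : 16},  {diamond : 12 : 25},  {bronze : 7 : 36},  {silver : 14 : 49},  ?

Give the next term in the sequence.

{gold : 9 : 64}

Rank: bronze, silver, gold, diamond, bronze, silver → gold (repeats bronze → silver → gold → diamond).
For the second value, alternating steps +7, −5, +7, −5, …: 3, 10, 5, 12, 7, 14 → 9.
Third value: perfect squares: 2², 3², 4², …, so 4, 9, 16, 25, 36, 49 → 64.
Combining the parts gives {gold : 9 : 64}.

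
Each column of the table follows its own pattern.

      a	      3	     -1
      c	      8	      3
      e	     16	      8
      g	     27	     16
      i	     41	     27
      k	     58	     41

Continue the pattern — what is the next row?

Letter: letters move forward 2 places in the alphabet, so a, c, e, g, i, k → m.
For the second component, differences are 5, 8, 11, … (increasing by 3 each time): 3, 8, 16, 27, 41, 58 → 78.
Third component goes -1, 3, 8, 16, 27, 41 → 58 (always the previous value of the second component).
So the next row is m  78  58.

m  78  58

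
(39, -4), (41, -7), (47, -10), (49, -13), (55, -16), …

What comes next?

First coordinate: alternating steps +2, +6, +2, +6, …, so 39, 41, 47, 49, 55 → 57.
Second coordinate — −3 each step: -4, -7, -10, -13, -16 → -19.
Putting it together: (57, -19).

(57, -19)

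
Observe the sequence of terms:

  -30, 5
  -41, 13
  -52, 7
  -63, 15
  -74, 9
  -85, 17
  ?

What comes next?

-96, 11

First entry: −11 each step; -30, -41, -52, -63, -74, -85 → -96.
Second entry: alternating steps +8, −6, +8, −6, …; 5, 13, 7, 15, 9, 17 → 11.
Combining the parts gives -96, 11.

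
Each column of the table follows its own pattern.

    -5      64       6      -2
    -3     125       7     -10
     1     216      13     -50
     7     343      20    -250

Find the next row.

15  512  33  -1250

First component — differences are 2, 4, 6, … (increasing by 2 each time): -5, -3, 1, 7 → 15.
Second component: perfect cubes: 4³, 5³, 6³, …, so 64, 125, 216, 343 → 512.
Third component — each term is the sum of the two before it: 6, 7, 13, 20 → 33.
Fourth component — ×5 each step: -2, -10, -50, -250 → -1250.
Putting it together: 15  512  33  -1250.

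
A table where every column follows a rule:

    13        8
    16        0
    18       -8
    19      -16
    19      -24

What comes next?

First component goes 13, 16, 18, 19, 19 → 18 (differences are 3, 2, 1, … (decreasing by 1 each time)).
Second component — −8 each step: 8, 0, -8, -16, -24 → -32.
Combining the parts gives 18  -32.

18  -32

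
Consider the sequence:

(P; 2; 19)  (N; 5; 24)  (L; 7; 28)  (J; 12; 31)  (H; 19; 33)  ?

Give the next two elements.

(F; 31; 34), (D; 50; 34)

For the letter, letters move back 2 places in the alphabet: P, N, L, J, H → F → D.
Second coordinate: each term is the sum of the two before it, so 2, 5, 7, 12, 19 → 31 → 50.
For the third coordinate, differences are 5, 4, 3, … (decreasing by 1 each time): 19, 24, 28, 31, 33 → 34 → 34.
Putting the parts together: (F; 31; 34) and then (D; 50; 34).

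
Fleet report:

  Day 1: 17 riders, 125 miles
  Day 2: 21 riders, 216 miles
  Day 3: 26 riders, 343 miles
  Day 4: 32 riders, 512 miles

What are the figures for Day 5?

39 riders, 729 miles

Riders: differences are 4, 5, 6, … (increasing by 1 each time); 17, 21, 26, 32 → 39.
Miles goes 125, 216, 343, 512 → 729 (perfect cubes: 5³, 6³, 7³, …).
Putting it together: 39 riders, 729 miles.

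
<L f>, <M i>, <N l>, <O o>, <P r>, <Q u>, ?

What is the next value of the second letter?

x

Second letter goes f, i, l, o, r, u → x (letters move forward 3 places in the alphabet).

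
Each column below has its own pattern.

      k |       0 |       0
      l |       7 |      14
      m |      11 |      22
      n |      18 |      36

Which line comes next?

Letter goes k, l, m, n → o (letters move forward 1 place in the alphabet).
Second component: alternating steps +7, +4, +7, +4, …, so 0, 7, 11, 18 → 22.
Third component: 0, 14, 22, 36 → 44 (always 2 × the second component).
Putting it together: o  22  44.

o  22  44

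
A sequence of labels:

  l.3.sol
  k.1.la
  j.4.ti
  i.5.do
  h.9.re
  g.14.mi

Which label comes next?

Letter: letters move back 1 place in the alphabet; l, k, j, i, h, g → f.
Second component — each term is the sum of the two before it: 3, 1, 4, 5, 9, 14 → 23.
Note: sol, la, ti, do, re, mi → fa (runs through the solfège scale do→ti).
Combining the parts gives f.23.fa.

f.23.fa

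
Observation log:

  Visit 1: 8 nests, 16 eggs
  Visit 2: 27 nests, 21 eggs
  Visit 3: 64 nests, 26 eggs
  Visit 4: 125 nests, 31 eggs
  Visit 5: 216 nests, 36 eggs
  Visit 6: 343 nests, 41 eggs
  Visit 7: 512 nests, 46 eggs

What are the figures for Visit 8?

729 nests, 51 eggs

For the nests, perfect cubes: 2³, 3³, 4³, …: 8, 27, 64, 125, 216, 343, 512 → 729.
Eggs: +5 each step, so 16, 21, 26, 31, 36, 41, 46 → 51.
So the next row is 729 nests, 51 eggs.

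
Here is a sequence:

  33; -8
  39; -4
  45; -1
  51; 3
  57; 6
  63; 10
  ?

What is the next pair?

First component — +6 each step: 33, 39, 45, 51, 57, 63 → 69.
Second component: alternating steps +4, +3, +4, +3, …; -8, -4, -1, 3, 6, 10 → 13.
Putting it together: 69; 13.

69; 13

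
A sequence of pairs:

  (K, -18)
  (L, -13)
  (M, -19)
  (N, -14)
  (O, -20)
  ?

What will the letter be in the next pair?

P

Letter — letters move forward 1 place in the alphabet: K, L, M, N, O → P.
Second value goes -18, -13, -19, -14, -20 → -15 (alternating steps +5, −6, +5, −6, …).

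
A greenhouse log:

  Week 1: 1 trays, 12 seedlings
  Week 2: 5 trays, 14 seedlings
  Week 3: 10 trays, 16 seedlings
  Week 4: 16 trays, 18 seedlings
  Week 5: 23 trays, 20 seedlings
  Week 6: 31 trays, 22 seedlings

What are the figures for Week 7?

Trays goes 1, 5, 10, 16, 23, 31 → 40 (differences are 4, 5, 6, … (increasing by 1 each time)).
Seedlings — +2 each step: 12, 14, 16, 18, 20, 22 → 24.
Putting it together: 40 trays, 24 seedlings.

40 trays, 24 seedlings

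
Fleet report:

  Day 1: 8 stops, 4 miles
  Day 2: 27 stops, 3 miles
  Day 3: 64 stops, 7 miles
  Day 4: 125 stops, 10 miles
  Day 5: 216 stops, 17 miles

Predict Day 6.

343 stops, 27 miles

Stops: perfect cubes: 2³, 3³, 4³, …; 8, 27, 64, 125, 216 → 343.
Miles: each term is the sum of the two before it; 4, 3, 7, 10, 17 → 27.
Putting it together: 343 stops, 27 miles.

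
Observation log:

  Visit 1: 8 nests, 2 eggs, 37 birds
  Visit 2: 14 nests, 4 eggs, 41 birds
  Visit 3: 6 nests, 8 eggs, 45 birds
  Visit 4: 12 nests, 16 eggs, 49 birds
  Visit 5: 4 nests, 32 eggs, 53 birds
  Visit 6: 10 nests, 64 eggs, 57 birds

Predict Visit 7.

Nests: alternating steps +6, −8, +6, −8, …; 8, 14, 6, 12, 4, 10 → 2.
For the eggs, ×2 each step: 2, 4, 8, 16, 32, 64 → 128.
Birds goes 37, 41, 45, 49, 53, 57 → 61 (+4 each step).
Putting it together: 2 nests, 128 eggs, 61 birds.

2 nests, 128 eggs, 61 birds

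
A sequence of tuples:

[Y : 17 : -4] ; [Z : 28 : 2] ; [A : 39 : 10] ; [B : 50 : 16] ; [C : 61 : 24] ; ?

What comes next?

Letter: Y, Z, A, B, C → D (letters move forward 1 place in the alphabet, wrapping Z→A).
Second value: 17, 28, 39, 50, 61 → 72 (+11 each step).
Third value — alternating steps +6, +8, +6, +8, …: -4, 2, 10, 16, 24 → 30.
So the next tuple is [D : 72 : 30].

[D : 72 : 30]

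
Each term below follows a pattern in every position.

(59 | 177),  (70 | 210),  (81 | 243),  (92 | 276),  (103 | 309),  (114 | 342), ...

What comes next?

First coordinate goes 59, 70, 81, 92, 103, 114 → 125 (+11 each step).
Second coordinate: 177, 210, 243, 276, 309, 342 → 375 (always 3 × the first coordinate).
Putting it together: (125 | 375).

(125 | 375)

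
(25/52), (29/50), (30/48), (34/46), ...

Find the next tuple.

First value: alternating steps +4, +1, +4, +1, …, so 25, 29, 30, 34 → 35.
Second value: −2 each step; 52, 50, 48, 46 → 44.
Putting it together: (35/44).

(35/44)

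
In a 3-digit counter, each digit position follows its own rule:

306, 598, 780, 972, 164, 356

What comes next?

548

First digit: +2 each step, mod 10; 3, 5, 7, 9, 1, 3 → 5.
Second digit: 0, 9, 8, 7, 6, 5 → 4 (−1 each step, mod 10).
For the third digit, +2 each step, mod 10: 6, 8, 0, 2, 4, 6 → 8.
So the next code is 548.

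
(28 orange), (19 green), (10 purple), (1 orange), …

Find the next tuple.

For the first part, −9 each step: 28, 19, 10, 1 → -8.
Colour goes orange, green, purple, orange → green (repeats orange → green → purple).
Combining the parts gives (-8 green).

(-8 green)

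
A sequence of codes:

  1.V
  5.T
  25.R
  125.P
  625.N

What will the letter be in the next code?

L

Letter: letters move back 2 places in the alphabet, so V, T, R, P, N → L.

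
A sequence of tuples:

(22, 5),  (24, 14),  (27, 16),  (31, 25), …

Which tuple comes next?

(36, 27)

First component: 22, 24, 27, 31 → 36 (differences are 2, 3, 4, … (increasing by 1 each time)).
Second component: alternating steps +9, +2, +9, +2, …, so 5, 14, 16, 25 → 27.
Combining the parts gives (36, 27).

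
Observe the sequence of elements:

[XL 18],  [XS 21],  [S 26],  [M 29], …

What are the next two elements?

Size goes XL, XS, S, M → L → XL (runs through clothing sizes XS→XL).
For the second coordinate, alternating steps +3, +5, +3, +5, …: 18, 21, 26, 29 → 34 → 37.
Putting the parts together: [L 34] and then [XL 37].

[L 34], [XL 37]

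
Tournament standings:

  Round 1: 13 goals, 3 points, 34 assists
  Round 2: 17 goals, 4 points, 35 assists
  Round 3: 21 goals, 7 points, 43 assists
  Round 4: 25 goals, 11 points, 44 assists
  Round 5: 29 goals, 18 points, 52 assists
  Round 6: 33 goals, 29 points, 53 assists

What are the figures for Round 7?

Goals: 13, 17, 21, 25, 29, 33 → 37 (+4 each step).
Points: 3, 4, 7, 11, 18, 29 → 47 (each term is the sum of the two before it).
Assists: 34, 35, 43, 44, 52, 53 → 61 (alternating steps +1, +8, +1, +8, …).
So the next line is 37 goals, 47 points, 61 assists.

37 goals, 47 points, 61 assists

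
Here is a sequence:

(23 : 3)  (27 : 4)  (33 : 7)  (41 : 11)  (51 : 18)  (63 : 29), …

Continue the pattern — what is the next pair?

First slot — differences are 4, 6, 8, … (increasing by 2 each time): 23, 27, 33, 41, 51, 63 → 77.
Second slot: each term is the sum of the two before it, so 3, 4, 7, 11, 18, 29 → 47.
Combining the parts gives (77 : 47).

(77 : 47)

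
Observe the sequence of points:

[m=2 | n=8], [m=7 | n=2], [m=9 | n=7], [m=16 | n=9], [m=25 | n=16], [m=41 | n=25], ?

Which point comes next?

M: 2, 7, 9, 16, 25, 41 → 66 (each term is the sum of the two before it).
For the n, always the previous value of the m: 8, 2, 7, 9, 16, 25 → 41.
So the next point is [m=66 | n=41].

[m=66 | n=41]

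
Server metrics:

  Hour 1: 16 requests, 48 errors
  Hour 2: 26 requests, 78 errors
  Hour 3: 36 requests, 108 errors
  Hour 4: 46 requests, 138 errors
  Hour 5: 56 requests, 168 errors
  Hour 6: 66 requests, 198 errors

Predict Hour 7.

Requests: +10 each step; 16, 26, 36, 46, 56, 66 → 76.
Errors — always 3 × the requests: 48, 78, 108, 138, 168, 198 → 228.
Putting it together: 76 requests, 228 errors.

76 requests, 228 errors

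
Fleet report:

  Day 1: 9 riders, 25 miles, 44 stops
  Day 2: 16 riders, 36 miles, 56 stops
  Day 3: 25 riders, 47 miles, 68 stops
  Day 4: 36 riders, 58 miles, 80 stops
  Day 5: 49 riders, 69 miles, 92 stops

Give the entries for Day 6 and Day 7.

64 riders, 80 miles, 104 stops; 81 riders, 91 miles, 116 stops

Riders: perfect squares: 3², 4², 5², …, so 9, 16, 25, 36, 49 → 64 → 81.
Miles: +11 each step, so 25, 36, 47, 58, 69 → 80 → 91.
Stops — +12 each step: 44, 56, 68, 80, 92 → 104 → 116.
So the next two rows are 64 riders, 80 miles, 104 stops and 81 riders, 91 miles, 116 stops.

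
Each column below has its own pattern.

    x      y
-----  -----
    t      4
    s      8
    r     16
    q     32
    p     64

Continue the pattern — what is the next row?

o  128

For the column x, letters move back 1 place in the alphabet: t, s, r, q, p → o.
Column y: ×2 each step; 4, 8, 16, 32, 64 → 128.
Combining the parts gives o  128.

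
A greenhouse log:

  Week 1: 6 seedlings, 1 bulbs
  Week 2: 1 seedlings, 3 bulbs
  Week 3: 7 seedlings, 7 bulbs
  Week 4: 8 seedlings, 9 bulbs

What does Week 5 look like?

15 seedlings, 13 bulbs

Seedlings: each term is the sum of the two before it, so 6, 1, 7, 8 → 15.
Bulbs goes 1, 3, 7, 9 → 13 (alternating steps +2, +4, +2, +4, …).
So the next row is 15 seedlings, 13 bulbs.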